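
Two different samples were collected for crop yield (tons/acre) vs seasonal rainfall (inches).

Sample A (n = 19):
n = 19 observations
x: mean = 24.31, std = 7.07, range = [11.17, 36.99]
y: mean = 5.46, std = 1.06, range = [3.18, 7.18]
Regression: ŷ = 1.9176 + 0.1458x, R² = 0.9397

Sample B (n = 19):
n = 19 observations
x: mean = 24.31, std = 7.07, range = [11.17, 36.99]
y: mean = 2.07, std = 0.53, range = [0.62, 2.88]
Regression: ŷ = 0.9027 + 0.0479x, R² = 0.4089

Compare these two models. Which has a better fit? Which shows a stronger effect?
Model A has the better fit (R² = 0.9397 vs 0.4089). Model A shows the stronger effect (|β₁| = 0.1458 vs 0.0479).

Model Comparison:

Goodness of fit (R²):
- Model A: R² = 0.9397 → 93.97% of variance in crop yield explained
- Model B: R² = 0.4089 → 40.89% of variance in crop yield explained
- 0.9397 > 0.4089 → Model A has the better fit

Which has the larger per-inch effect? (|β₁|)
- Model A: β₁ = 0.1458 → predicted crop yield rises 0.1458 tons/acre per additional inch of rainfall
- Model B: β₁ = 0.0479 → predicted crop yield rises 0.0479 tons/acre per additional inch of rainfall
- |0.1458| > |0.0479| → Model A shows the stronger marginal effect

Note: R² measures how tightly points cluster around the line; β₁ measures how steep the line is — they answer different questions.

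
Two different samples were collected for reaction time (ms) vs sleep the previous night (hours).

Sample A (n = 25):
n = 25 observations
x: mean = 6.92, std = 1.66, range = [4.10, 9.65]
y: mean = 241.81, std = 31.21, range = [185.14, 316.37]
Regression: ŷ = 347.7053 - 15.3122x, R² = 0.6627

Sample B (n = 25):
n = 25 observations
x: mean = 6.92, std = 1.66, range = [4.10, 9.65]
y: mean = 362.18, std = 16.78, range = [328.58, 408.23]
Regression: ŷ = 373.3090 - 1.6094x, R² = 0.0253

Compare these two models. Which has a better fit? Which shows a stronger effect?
Model A has the better fit (R² = 0.6627 vs 0.0253). Model A shows the stronger effect (|β₁| = 15.3122 vs 1.6094).

Model Comparison:

Goodness of fit (R²):
- Model A: R² = 0.6627 → 66.27% of variance in reaction time explained
- Model B: R² = 0.0253 → 2.53% of variance in reaction time explained
- 0.6627 > 0.0253 → Model A has the better fit

Effect size (slope magnitude):
- Model A: β₁ = -15.3122 → predicted reaction time falls 15.3122 ms per additional hour of sleep
- Model B: β₁ = -1.6094 → predicted reaction time falls 1.6094 ms per additional hour of sleep
- |-15.3122| > |-1.6094| → Model A shows the stronger marginal effect

Note: A steeper slope doesn't make a better model if the scatter around the line is large.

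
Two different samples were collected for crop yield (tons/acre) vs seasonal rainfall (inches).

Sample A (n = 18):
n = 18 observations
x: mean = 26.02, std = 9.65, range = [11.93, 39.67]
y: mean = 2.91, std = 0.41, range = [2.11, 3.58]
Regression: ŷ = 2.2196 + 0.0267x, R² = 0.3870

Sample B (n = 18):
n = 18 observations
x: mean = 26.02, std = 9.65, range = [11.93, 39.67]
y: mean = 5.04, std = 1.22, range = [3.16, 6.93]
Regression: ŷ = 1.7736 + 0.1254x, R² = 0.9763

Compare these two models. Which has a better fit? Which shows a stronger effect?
Model B has the better fit (R² = 0.9763 vs 0.3870). Model B shows the stronger effect (|β₁| = 0.1254 vs 0.0267).

Model Comparison:

Fit — compare R²:
- Model A: R² = 0.3870 → 38.70% of variance in crop yield explained
- Model B: R² = 0.9763 → 97.63% of variance in crop yield explained
- 0.9763 > 0.3870 → Model B has the better fit

Strength of effect — compare |β₁|:
- Model A: β₁ = 0.0267 → predicted crop yield rises 0.0267 tons/acre per additional inch of rainfall
- Model B: β₁ = 0.1254 → predicted crop yield rises 0.1254 tons/acre per additional inch of rainfall
- |0.0267| < |0.1254| → Model B shows the stronger marginal effect

Note: The two samples could reflect different populations, time periods, or measurement quality.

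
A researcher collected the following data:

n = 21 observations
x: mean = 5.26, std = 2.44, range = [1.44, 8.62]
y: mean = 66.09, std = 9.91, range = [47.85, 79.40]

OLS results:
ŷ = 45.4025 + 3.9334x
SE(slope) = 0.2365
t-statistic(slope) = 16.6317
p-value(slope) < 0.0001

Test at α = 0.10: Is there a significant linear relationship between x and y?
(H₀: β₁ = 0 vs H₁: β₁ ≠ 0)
Reject H₀: p-value < 0.0001 < α = 0.10. The linear relationship is significant at the 10% level.

Hypothesis test for the slope coefficient:

H₀: β₁ = 0 (no linear relationship)
H₁: β₁ ≠ 0 (linear relationship exists)

Test statistic: t = β̂₁ / SE(β̂₁) = 3.9334 / 0.2365 = 16.6317

With df = 19, the two-sided p-value for |t| = 16.6317 is <0.0001.

Decision rule: reject H₀ if p-value < α.
p-value < 0.0001 < α = 0.10 → reject H₀.

At α = 0.10 the data do provide convincing evidence of a nonzero slope.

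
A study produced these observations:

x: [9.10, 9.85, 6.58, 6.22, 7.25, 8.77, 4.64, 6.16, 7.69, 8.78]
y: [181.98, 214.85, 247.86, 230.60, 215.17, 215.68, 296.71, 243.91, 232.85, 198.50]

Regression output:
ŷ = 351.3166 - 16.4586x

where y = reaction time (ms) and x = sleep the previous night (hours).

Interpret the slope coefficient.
On average, reaction time is about 16.4586 ms lower for every extra hour of sleep.

The slope coefficient β₁ = -16.4586 represents the marginal effect of sleep on reaction time.

Interpretation:
- Sleep up by 1 hour → predicted reaction time decreases by 16.4586 ms
- This is a linear approximation: the same per-unit change is assumed across the whole observed x range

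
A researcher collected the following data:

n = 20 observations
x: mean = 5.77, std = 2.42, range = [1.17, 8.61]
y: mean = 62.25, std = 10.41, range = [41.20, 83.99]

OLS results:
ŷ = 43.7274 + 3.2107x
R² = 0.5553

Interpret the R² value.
The model explains 55.53% of the variance in y (R² = 0.5553), leaving 44.47% unexplained; the fit is moderate.

The coefficient of determination R² is the fraction of the total variation in y that the fitted line accounts for.

Here R² = 0.5553:
- Explained: 55.53% of the variation in y
- Unexplained (residual): 100% − 55.53% = 44.47%
- Rule of thumb (below 0.3 weak; 0.3 to below 0.7 moderate; 0.7 and above strong) → moderate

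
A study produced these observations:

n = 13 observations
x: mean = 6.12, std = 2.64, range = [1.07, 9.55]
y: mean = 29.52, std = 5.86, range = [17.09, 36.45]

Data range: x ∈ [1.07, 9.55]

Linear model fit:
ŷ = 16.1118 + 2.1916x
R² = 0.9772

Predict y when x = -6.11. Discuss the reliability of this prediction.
ŷ = 2.7211 (extrapolation — x = -6.11 lies outside [1.07, 9.55], so reliability is low).

Prediction calculation:
ŷ = 16.1118 + 2.1916 × (-6.11)
ŷ = 2.7211

Reliability:
- Data range: x ∈ [1.07, 9.55]
- Prediction point: x = -6.11 is 7.18 units below the observed range → this is EXTRAPOLATION, not interpolation

Why that matters here:
- There are no observations near this x to validate the fitted line there
- The standard error of prediction grows with (x − x̄)², and x = -6.11 is far from x̄ = 6.12
- R² describes fit only over the sampled x values; it says nothing about behaviour beyond them

A defensible statement: 'if the linear trend continued to x = -6.11, y would be about 2.7211' — the premise is untested.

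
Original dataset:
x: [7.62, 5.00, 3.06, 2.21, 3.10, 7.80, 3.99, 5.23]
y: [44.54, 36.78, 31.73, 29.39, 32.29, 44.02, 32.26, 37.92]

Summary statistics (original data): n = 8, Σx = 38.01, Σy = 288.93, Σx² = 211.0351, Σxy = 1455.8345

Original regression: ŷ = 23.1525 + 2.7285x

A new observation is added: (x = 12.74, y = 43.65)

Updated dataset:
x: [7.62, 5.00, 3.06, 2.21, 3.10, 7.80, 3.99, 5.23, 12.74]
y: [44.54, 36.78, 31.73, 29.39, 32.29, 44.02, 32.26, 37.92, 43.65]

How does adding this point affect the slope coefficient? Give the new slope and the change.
The slope changes from 2.7285 to 1.5665 (change of -1.1620, or -42.6%).

The new point has HIGH LEVERAGE: x = 12.74 is far from the original mean x̄ = 38.01/8 ≈ 4.75 (original range [2.21, 7.80]).

Step 1: Update the sums with the new point (n goes from 8 to 9)
Σx  = 38.01 + 12.74 = 50.75
Σy  = 288.93 + 43.65 = 332.58
Σx² = 211.0351 + 12.74² = 211.0351 + 162.3076 = 373.3427
Σxy = 1455.8345 + 12.74×43.65 = 1455.8345 + 556.1010 = 2011.9355

Step 2: Recompute the slope with b₁ = (nΣxy − ΣxΣy) / (nΣx² − (Σx)²)
Numerator   = 9×2011.9355 − 50.75×332.58 = 18107.4195 − 16878.4350 = 1228.9845
Denominator = 9×373.3427 − 50.75² = 3360.0843 − 2575.5625 = 784.5218
b₁(new) = 1228.9845 / 784.5218 = 1.5665

(Same formula on the original sums: (8×1455.8345 − 38.01×288.93) / (8×211.0351 − 38.01²) = 664.4467 / 243.5207 = 2.7285, matching the given fit.)

Step 3: Change in slope
Δβ₁ = 1.5665 − 2.7285 = -1.1620
Relative change = -1.1620 / 2.7285 × 100% = -42.6%
→ the slope decreases when the point is added.

A high-leverage point only changes the slope if it is off the original line; here y = 43.65 is below the original trend, so the slope decreases.
In practice: investigate whether it comes from the same population as the rest of the sample.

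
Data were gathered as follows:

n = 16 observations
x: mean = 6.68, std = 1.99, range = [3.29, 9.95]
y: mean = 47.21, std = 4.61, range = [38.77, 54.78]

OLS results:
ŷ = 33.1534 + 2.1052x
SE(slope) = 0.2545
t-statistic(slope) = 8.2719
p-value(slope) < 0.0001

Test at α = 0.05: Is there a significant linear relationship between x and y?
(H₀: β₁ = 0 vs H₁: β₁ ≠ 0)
Since p-value < 0.0001 < α = 0.05, reject H₀ — the slope is significantly different from 0.

Hypothesis test for the slope coefficient:

H₀: β₁ = 0 (no linear relationship)
H₁: β₁ ≠ 0 (linear relationship exists)

Test statistic: t = β̂₁ / SE(β̂₁) = 2.1052 / 0.2545 = 8.2719

p < 0.0001: how often a slope estimate this far from 0 (in SE units) would arise by chance if β₁ were truly 0.

Decision rule: reject H₀ if p-value < α.
p-value < 0.0001 < α = 0.05 → reject H₀.

There is sufficient evidence at the 5% significance level to conclude that a linear relationship exists between x and y.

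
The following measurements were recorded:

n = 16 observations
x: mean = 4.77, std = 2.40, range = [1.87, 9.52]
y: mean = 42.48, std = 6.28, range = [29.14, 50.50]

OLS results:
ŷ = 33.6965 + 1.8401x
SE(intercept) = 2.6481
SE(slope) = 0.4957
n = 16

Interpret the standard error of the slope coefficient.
The slope 1.8401 is pinned down to within about ±0.4957 (one SE) by these data — relative uncertainty 26.9%, i.e. moderately precise.

What SE measures:
- The standard error quantifies the sampling variability of the coefficient estimate
- It is the estimated standard deviation of β̂₁ across hypothetical repeated samples of the same size
- Smaller SE → more precise estimate

Relative precision:
- SE / |β̂₁| = 0.4957 / 1.8401 = 26.9%
- Rule of thumb (under 20%: precise; 20% to under 50%: moderately precise; 50% or more: imprecise) → moderately precise

Link to the t-test: t = β̂₁ / SE(β̂₁) = 1.8401 / 0.4957 = 3.7121, the statistic for H₀: β₁ = 0.

What drives SE(β̂₁): more residual scatter → larger SE.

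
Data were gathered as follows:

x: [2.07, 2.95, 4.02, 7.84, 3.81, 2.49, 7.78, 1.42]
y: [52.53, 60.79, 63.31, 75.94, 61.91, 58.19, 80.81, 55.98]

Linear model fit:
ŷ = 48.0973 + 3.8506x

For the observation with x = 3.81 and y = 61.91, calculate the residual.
Residual = -0.8581

The residual is the difference between the actual value and the predicted value:

Residual = y - ŷ

Step 1: Calculate predicted value
ŷ = 48.0973 + 3.8506 × 3.81
ŷ = 62.7681

Step 2: Calculate residual
Residual = 61.91 - 62.7681
Residual = -0.8581

Sign check: y < ŷ, so the point is below the line and the fit overestimates here.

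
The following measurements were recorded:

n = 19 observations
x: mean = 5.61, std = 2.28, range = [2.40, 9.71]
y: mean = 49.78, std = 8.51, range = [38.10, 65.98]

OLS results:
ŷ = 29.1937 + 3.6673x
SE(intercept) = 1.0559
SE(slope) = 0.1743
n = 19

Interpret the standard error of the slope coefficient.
SE(slope) = 0.1743 measures the uncertainty in the estimated slope. The coefficient is estimated precisely (SE/|β̂₁| = 4.8%).

SE(β̂₁) = s / √Sxx, where s is the residual standard deviation and Sxx = Σ(x − x̄)². It is the yardstick for how far β̂₁ = 3.6673 could plausibly be from the true slope.

Relative precision:
- SE / |β̂₁| = 0.1743 / 3.6673 = 4.8%
- Rule of thumb (under 20%: precise; 20% to under 50%: moderately precise; 50% or more: imprecise) → precise

Link to the t-test: t = β̂₁ / SE(β̂₁) = 3.6673 / 0.1743 = 21.0402, the statistic for H₀: β₁ = 0.

What drives SE(β̂₁): larger n (here n = 19) → smaller SE; wider spread of x values → smaller SE.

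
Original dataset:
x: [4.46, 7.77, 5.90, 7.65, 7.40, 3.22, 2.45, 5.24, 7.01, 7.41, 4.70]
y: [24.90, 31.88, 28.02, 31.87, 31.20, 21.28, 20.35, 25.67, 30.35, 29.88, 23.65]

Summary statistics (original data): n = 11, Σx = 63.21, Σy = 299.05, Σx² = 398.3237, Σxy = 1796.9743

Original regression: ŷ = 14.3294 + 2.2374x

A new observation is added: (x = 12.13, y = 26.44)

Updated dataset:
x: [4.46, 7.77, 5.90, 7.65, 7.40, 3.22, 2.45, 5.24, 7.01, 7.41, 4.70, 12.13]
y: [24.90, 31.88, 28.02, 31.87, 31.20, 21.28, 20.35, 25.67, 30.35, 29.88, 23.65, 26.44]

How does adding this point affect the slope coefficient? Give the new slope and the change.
Adding the point moves β₁ from 2.2374 to 1.0235, i.e. it decreases by 1.2139 (-54.3%).

x = 12.13 lies well outside the original x-range [2.45, 7.77] (x̄ ≈ 5.75), so this observation has high leverage and can move the slope substantially.

Step 1: Update the sums with the new point (n goes from 11 to 12)
Σx  = 63.21 + 12.13 = 75.34
Σy  = 299.05 + 26.44 = 325.49
Σx² = 398.3237 + 12.13² = 398.3237 + 147.1369 = 545.4606
Σxy = 1796.9743 + 12.13×26.44 = 1796.9743 + 320.7172 = 2117.6915

Step 2: Recompute the slope with b₁ = (nΣxy − ΣxΣy) / (nΣx² − (Σx)²)
Numerator   = 12×2117.6915 − 75.34×325.49 = 25412.2980 − 24522.4166 = 889.8814
Denominator = 12×545.4606 − 75.34² = 6545.5272 − 5676.1156 = 869.4116
b₁(new) = 889.8814 / 869.4116 = 1.0235

(Same formula on the original sums: (11×1796.9743 − 63.21×299.05) / (11×398.3237 − 63.21²) = 863.7668 / 386.0566 = 2.2374, matching the given fit.)

Step 3: Change in slope
Δβ₁ = 1.0235 − 2.2374 = -1.2139
Relative change = -1.2139 / 2.2374 × 100% = -54.3%
→ the slope decreases when the point is added.

Because the point sits below the extension of the original line at a high-leverage x, it tilts the fit down.
In practice: check such a point for data-entry or measurement error.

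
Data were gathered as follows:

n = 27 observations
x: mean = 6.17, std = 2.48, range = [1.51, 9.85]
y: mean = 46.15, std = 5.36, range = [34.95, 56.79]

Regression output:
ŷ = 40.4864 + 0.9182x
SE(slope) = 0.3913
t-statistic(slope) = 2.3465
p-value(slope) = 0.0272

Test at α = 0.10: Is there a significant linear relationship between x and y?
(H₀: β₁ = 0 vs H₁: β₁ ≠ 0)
Since p-value = 0.0272 < α = 0.10, reject H₀ — the slope is significantly different from 0.

Hypothesis test for the slope coefficient:

H₀: β₁ = 0 (no linear relationship)
H₁: β₁ ≠ 0 (linear relationship exists)

Test statistic: t = β̂₁ / SE(β̂₁) = 0.9182 / 0.3913 = 2.3465

p = 0.0272: how often a slope estimate this far from 0 (in SE units) would arise by chance if β₁ were truly 0.

Decision rule: reject H₀ if p-value < α.
p-value = 0.0272 < α = 0.10 → reject H₀.

At α = 0.10 the data do provide convincing evidence of a nonzero slope.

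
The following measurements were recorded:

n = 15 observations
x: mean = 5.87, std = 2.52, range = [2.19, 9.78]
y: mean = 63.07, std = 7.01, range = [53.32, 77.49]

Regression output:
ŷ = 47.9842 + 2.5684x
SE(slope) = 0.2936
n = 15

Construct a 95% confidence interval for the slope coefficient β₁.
The 95% CI for β₁ is (1.9341, 3.2027)

Confidence interval for the slope:

The 95% CI for β₁ is: β̂₁ ± t*(α/2, n-2) × SE(β̂₁)

Step 1: Find critical t-value
- Confidence level = 0.95
- Degrees of freedom = n - 2 = 15 - 2 = 13
- t*(α/2, 13) = 2.1604

Step 2: Calculate margin of error
Margin = 2.1604 × 0.2936 = 0.6343

Step 3: Construct interval
CI = 2.5684 ± 0.6343
CI = (1.9341, 3.2027)

Interpretation: each one-unit increase in x is associated with a change in mean y of between 1.9341 and 3.2027, with 95% confidence.
Since 0 is outside the interval, a two-sided test at α = 0.05 would reject H₀: β₁ = 0.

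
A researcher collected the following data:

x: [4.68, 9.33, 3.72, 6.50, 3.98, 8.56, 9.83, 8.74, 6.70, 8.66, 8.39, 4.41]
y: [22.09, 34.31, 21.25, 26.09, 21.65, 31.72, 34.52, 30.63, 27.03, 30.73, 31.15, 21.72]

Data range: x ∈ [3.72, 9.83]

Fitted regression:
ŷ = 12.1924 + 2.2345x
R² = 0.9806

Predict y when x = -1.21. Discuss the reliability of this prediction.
The equation gives ŷ = 9.4887; however x = -1.21 is 4.93 units below the observed range, so this extrapolated value should not be trusted.

Prediction calculation:
ŷ = 12.1924 + 2.2345 × (-1.21)
ŷ = 9.4887

Reliability:
- Data range: x ∈ [3.72, 9.83]
- Prediction point: x = -1.21 is 4.93 units below the observed range → this is EXTRAPOLATION, not interpolation

Why that matters here:
- R² describes fit only over the sampled x values; it says nothing about behaviour beyond them
- The linear relationship may not hold outside the observed range

Report the number if required, but flag clearly that it is an extrapolation.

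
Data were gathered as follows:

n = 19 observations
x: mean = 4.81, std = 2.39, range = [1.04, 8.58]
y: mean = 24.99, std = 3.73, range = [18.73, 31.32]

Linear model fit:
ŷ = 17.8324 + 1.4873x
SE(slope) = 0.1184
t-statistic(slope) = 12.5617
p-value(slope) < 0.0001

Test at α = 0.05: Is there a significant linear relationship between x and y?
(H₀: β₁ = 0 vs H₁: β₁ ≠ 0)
p-value < 0.0001 < α = 0.05, so we reject H₀. The relationship is significant.

Hypothesis test for the slope coefficient:

H₀: β₁ = 0 (no linear relationship)
H₁: β₁ ≠ 0 (linear relationship exists)

Test statistic: t = β̂₁ / SE(β̂₁) = 1.4873 / 0.1184 = 12.5617

With df = 17, the two-sided p-value for |t| = 12.5617 is <0.0001.

Decision rule: reject H₀ if p-value < α.
p-value < 0.0001 < α = 0.05 → reject H₀.

At α = 0.05 the data do provide convincing evidence of a nonzero slope.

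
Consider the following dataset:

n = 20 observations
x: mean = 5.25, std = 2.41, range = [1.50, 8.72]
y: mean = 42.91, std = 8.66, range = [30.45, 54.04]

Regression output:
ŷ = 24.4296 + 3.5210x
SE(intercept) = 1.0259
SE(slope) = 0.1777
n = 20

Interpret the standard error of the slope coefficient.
The slope 3.5210 is pinned down to within about ±0.1777 (one SE) by these data — relative uncertainty 5.0%, i.e. precise.

What SE measures:
- The standard error quantifies the sampling variability of the coefficient estimate
- It is the estimated standard deviation of β̂₁ across hypothetical repeated samples of the same size
- Smaller SE → more precise estimate

Relative precision:
- SE / |β̂₁| = 0.1777 / 3.5210 = 5.0%
- Rule of thumb (under 20%: precise; 20% to under 50%: moderately precise; 50% or more: imprecise) → precise

Link to the t-test: t = β̂₁ / SE(β̂₁) = 3.5210 / 0.1777 = 19.8143, the statistic for H₀: β₁ = 0.

What drives SE(β̂₁): wider spread of x values → smaller SE.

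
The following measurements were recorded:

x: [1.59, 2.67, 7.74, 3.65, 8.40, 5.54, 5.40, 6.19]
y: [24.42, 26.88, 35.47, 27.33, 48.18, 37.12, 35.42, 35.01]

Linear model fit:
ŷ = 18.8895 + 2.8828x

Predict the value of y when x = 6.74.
ŷ = 38.3196

x = 6.74 lies inside the observed range [1.59, 8.40], so the fitted equation applies directly:

ŷ = 18.8895 + 2.8828 × 6.74
ŷ = 18.8895 + 19.4301
ŷ = 38.3196

This is a point prediction; actual observations scatter around it by roughly the residual standard deviation.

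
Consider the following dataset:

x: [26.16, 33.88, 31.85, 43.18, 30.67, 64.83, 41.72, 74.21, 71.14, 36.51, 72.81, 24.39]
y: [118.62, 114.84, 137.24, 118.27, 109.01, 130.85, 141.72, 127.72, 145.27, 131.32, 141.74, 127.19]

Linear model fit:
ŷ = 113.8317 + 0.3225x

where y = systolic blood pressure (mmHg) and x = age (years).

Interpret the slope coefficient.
For each additional year of age, predicted blood pressure increases by approximately 0.3225 mmHg.

The slope β₁ = 0.3225 gives the rate at which the fitted blood pressure changes with age.

Interpretation:
- Age up by 1 year → predicted blood pressure increases by 0.3225 mmHg
- This is a linear approximation: the same per-unit change is assumed across the whole observed x range
- The slope describes association in these data, not necessarily a causal effect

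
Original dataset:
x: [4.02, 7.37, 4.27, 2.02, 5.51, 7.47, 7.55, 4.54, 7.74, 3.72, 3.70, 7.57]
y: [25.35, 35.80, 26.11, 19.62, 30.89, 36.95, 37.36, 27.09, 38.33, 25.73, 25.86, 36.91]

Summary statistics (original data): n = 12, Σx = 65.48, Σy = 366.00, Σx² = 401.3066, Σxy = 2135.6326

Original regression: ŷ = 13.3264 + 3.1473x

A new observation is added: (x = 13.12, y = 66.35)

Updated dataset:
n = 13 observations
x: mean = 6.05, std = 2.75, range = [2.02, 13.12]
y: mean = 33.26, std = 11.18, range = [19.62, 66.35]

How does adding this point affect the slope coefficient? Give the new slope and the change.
New slope β₁ = 3.9922 versus 3.1473 before: a change of +0.8449 (+26.8%).

The new point has HIGH LEVERAGE: x = 13.12 is far from the original mean x̄ = 65.48/12 ≈ 5.46 (original range [2.02, 7.74]).

Step 1: Update the sums with the new point (n goes from 12 to 13)
Σx  = 65.48 + 13.12 = 78.60
Σy  = 366.00 + 66.35 = 432.35
Σx² = 401.3066 + 13.12² = 401.3066 + 172.1344 = 573.4410
Σxy = 2135.6326 + 13.12×66.35 = 2135.6326 + 870.5120 = 3006.1446

Step 2: Recompute the slope with b₁ = (nΣxy − ΣxΣy) / (nΣx² − (Σx)²)
Numerator   = 13×3006.1446 − 78.60×432.35 = 39079.8798 − 33982.7100 = 5097.1698
Denominator = 13×573.4410 − 78.60² = 7454.7330 − 6177.9600 = 1276.7730
b₁(new) = 5097.1698 / 1276.7730 = 3.9922

(Same formula on the original sums: (12×2135.6326 − 65.48×366.00) / (12×401.3066 − 65.48²) = 1661.9112 / 528.0488 = 3.1473, matching the given fit.)

Step 3: Change in slope
Δβ₁ = 3.9922 − 3.1473 = +0.8449
Relative change = +0.8449 / 3.1473 × 100% = +26.8%
→ the slope increases when the point is added.

A high-leverage point only changes the slope if it is off the original line; here y = 66.35 is above the original trend, so the slope increases.
In practice: examine leverage (hᵢ) and Cook's distance rather than deleting it automatically.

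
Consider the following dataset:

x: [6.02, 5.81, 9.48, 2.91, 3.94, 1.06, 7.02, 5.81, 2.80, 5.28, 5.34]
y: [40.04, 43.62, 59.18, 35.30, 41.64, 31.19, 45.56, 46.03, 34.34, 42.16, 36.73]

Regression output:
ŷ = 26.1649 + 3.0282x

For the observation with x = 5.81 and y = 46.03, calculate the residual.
Residual = 2.2713

The residual is the difference between the actual value and the predicted value:

Residual = y - ŷ

Step 1: Calculate predicted value
ŷ = 26.1649 + 3.0282 × 5.81
ŷ = 43.7587

Step 2: Calculate residual
Residual = 46.03 - 43.7587
Residual = 2.2713

Sign check: y > ŷ, so the point is above the line and the fit underestimates here.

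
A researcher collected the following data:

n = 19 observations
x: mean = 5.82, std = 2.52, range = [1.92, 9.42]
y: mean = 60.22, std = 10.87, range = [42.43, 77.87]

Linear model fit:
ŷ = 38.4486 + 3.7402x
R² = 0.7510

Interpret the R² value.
The model explains 75.10% of the variance in y (R² = 0.7510), leaving 24.90% unexplained; the fit is strong.

R² (coefficient of determination) measures the proportion of variance in y explained by the regression model.

Here R² = 0.7510:
- Explained: 75.10% of the variation in y
- Unexplained (residual): 100% − 75.10% = 24.90%
- Rule of thumb (below 0.3 weak; 0.3 to below 0.7 moderate; 0.7 and above strong) → strong

Equivalently, for simple linear regression R² = r², so |r| = √0.7510 ≈ 0.8666.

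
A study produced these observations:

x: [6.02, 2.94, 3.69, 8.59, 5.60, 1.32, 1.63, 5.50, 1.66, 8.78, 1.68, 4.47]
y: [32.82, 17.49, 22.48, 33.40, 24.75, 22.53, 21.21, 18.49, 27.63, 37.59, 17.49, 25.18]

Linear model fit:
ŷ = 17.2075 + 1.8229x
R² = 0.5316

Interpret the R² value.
R² = 0.5316 means 53.16% of the variation in y is explained by the linear relationship with x. This indicates a moderate fit.

R² = 1 − SS_res/SS_tot compares the residual scatter to the total scatter of y about its mean.

Here R² = 0.5316:
- Explained: 53.16% of the variation in y
- Unexplained (residual): 100% − 53.16% = 46.84%
- Rule of thumb (below 0.3 weak; 0.3 to below 0.7 moderate; 0.7 and above strong) → moderate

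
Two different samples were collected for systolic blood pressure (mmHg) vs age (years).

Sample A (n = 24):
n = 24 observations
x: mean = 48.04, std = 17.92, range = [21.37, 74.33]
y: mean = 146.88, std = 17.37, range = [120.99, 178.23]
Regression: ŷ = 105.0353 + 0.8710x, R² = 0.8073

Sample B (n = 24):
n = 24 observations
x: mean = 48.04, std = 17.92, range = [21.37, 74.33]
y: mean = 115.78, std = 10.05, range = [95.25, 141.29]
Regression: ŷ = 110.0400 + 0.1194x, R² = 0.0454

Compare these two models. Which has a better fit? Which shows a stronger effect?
Model A has the better fit (R² = 0.8073 vs 0.0454). Model A shows the stronger effect (|β₁| = 0.8710 vs 0.1194).

Model Comparison:

Fit — compare R²:
- Model A: R² = 0.8073 → 80.73% of variance in blood pressure explained
- Model B: R² = 0.0454 → 4.54% of variance in blood pressure explained
- 0.8073 > 0.0454 → Model A has the better fit

Which has the larger per-year effect? (|β₁|)
- Model A: β₁ = 0.8710 → predicted blood pressure rises 0.8710 mmHg per additional year of age
- Model B: β₁ = 0.1194 → predicted blood pressure rises 0.1194 mmHg per additional year of age
- |0.8710| > |0.1194| → Model A shows the stronger marginal effect

Note: A better fit (higher R²) doesn't necessarily mean a more important relationship.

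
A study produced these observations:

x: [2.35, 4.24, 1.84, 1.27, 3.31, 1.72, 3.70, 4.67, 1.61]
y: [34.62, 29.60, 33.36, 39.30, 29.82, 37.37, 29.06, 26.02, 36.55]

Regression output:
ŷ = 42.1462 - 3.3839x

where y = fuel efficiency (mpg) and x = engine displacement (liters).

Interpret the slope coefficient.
For each additional liter of engine displacement, predicted fuel efficiency decreases by approximately 3.3839 mpg.

The slope coefficient β₁ = -3.3839 represents the marginal effect of engine displacement on fuel efficiency.

Interpretation:
- Engine displacement up by 1 liter → predicted fuel efficiency decreases by 3.3839 mpg
- The effect is assumed constant over the observed range of x (linearity)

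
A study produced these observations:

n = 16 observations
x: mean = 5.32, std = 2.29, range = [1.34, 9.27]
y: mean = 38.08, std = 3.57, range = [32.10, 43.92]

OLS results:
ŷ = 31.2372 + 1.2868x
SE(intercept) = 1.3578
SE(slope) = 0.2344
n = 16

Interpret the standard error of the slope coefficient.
SE(β̂₁) = 0.2344 is the estimated standard deviation of the slope estimate across repeated samples; relative to β̂₁ = 1.2868 that is 18.2%, a precise estimate.

SE(β̂₁) = s / √Sxx, where s is the residual standard deviation and Sxx = Σ(x − x̄)². It is the yardstick for how far β̂₁ = 1.2868 could plausibly be from the true slope.

Relative precision:
- SE / |β̂₁| = 0.2344 / 1.2868 = 18.2%
- Rule of thumb (under 20%: precise; 20% to under 50%: moderately precise; 50% or more: imprecise) → precise

Rough 95% range (±2 SE): 1.2868 ± 0.4688 → (0.8180, 1.7556).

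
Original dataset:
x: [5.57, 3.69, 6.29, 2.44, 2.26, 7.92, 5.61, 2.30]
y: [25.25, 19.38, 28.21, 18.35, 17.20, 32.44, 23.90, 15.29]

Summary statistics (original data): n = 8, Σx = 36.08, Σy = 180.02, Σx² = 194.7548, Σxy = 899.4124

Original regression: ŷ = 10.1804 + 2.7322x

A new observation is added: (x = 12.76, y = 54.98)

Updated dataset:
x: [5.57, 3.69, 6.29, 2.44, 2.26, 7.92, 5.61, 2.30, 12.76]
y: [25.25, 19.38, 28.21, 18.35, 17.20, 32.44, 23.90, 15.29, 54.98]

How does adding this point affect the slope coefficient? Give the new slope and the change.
Adding the point moves β₁ from 2.7322 to 3.5197, i.e. it increases by 0.7875 (+28.8%).

x = 12.76 lies well outside the original x-range [2.26, 7.92] (x̄ ≈ 4.51), so this observation has high leverage and can move the slope substantially.

Step 1: Update the sums with the new point (n goes from 8 to 9)
Σx  = 36.08 + 12.76 = 48.84
Σy  = 180.02 + 54.98 = 235.00
Σx² = 194.7548 + 12.76² = 194.7548 + 162.8176 = 357.5724
Σxy = 899.4124 + 12.76×54.98 = 899.4124 + 701.5448 = 1600.9572

Step 2: Recompute the slope with b₁ = (nΣxy − ΣxΣy) / (nΣx² − (Σx)²)
Numerator   = 9×1600.9572 − 48.84×235.00 = 14408.6148 − 11477.4000 = 2931.2148
Denominator = 9×357.5724 − 48.84² = 3218.1516 − 2385.3456 = 832.8060
b₁(new) = 2931.2148 / 832.8060 = 3.5197

(Same formula on the original sums: (8×899.4124 − 36.08×180.02) / (8×194.7548 − 36.08²) = 700.1776 / 256.2720 = 2.7322, matching the given fit.)

Step 3: Change in slope
Δβ₁ = 3.5197 − 2.7322 = +0.7875
Relative change = +0.7875 / 2.7322 × 100% = +28.8%
→ the slope increases when the point is added.

Because the point sits above the extension of the original line at a high-leverage x, it tilts the fit up.
In practice: check such a point for data-entry or measurement error.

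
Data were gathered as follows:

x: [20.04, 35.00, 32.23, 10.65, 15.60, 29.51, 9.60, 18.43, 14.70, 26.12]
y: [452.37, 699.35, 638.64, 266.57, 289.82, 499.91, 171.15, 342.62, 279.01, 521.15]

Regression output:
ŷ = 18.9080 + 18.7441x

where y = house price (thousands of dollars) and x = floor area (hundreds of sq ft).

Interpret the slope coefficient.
On average, house price is about 18.7441 thousand dollars higher for every extra hundred sq ft of floor area.

β₁ = 18.7441 is the change in predicted house price (thousand dollars) per additional hundred sq ft of floor area.

Interpretation:
- Floor area up by 1 hundred sq ft → predicted house price increases by 18.7441 thousand dollars
- This is a linear approximation: the same per-unit change is assumed across the whole observed x range
- The slope describes association in these data, not necessarily a causal effect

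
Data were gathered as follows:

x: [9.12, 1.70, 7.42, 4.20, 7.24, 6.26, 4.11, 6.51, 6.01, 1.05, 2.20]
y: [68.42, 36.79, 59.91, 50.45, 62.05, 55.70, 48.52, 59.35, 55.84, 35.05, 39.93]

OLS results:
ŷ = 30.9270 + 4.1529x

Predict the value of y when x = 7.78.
ŷ = 63.2366

Plug x = 7.78 into the fitted line:

ŷ = 30.9270 + 4.1529 × 7.78
ŷ = 30.9270 + 32.3096
ŷ = 63.2366

This is a point prediction; actual observations scatter around it by roughly the residual standard deviation.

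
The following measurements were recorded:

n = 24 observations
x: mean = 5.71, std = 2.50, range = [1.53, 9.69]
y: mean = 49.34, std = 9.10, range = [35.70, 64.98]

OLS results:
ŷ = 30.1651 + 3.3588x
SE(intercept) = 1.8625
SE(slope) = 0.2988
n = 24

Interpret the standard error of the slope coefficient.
SE(β̂₁) = 0.2988 is the estimated standard deviation of the slope estimate across repeated samples; relative to β̂₁ = 3.3588 that is 8.9%, a precise estimate.

SE(β̂₁) = 0.2988 says: if we drew many samples of n = 24 from the same population and refit each time, the fitted slopes would scatter with a standard deviation of roughly 0.2988 around the true β₁.

Relative precision:
- SE / |β̂₁| = 0.2988 / 3.3588 = 8.9%
- Rule of thumb (under 20%: precise; 20% to under 50%: moderately precise; 50% or more: imprecise) → precise

Link to interval estimation: a confidence interval for β₁ is β̂₁ ± t* × 0.2988, so SE sets the half-width per unit of t*.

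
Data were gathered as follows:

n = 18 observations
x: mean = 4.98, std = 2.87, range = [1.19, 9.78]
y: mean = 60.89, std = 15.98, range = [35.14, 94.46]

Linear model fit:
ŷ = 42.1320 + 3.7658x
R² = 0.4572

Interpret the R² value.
R² = 0.4572 means 45.72% of the variation in y is explained by the linear relationship with x. This indicates a moderate fit.

The coefficient of determination R² is the fraction of the total variation in y that the fitted line accounts for.

Here R² = 0.4572:
- Explained: 45.72% of the variation in y
- Unexplained (residual): 100% − 45.72% = 54.28%
- Rule of thumb (below 0.3 weak; 0.3 to below 0.7 moderate; 0.7 and above strong) → moderate

Calculation: R² = 1 − (SS_res / SS_tot), where SS_res is the sum of squared residuals and SS_tot the total sum of squares.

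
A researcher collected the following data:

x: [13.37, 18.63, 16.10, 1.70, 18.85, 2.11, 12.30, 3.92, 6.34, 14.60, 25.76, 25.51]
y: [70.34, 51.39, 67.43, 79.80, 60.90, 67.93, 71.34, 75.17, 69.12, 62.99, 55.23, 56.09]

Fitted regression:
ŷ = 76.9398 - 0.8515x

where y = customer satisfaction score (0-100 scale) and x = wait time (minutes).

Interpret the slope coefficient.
On average, satisfaction score is about 0.8515 points lower for every extra minute of wait time.

β₁ = -0.8515 is the change in predicted satisfaction score (points) per additional minute of wait time.

Interpretation:
- Wait time up by 1 minute → predicted satisfaction score decreases by 0.8515 points
- This is a linear approximation: the same per-unit change is assumed across the whole observed x range

The intercept β₀ = 76.9398 is the predicted satisfaction score when wait time = 0; since the smallest observed x is 1.70, this is an extrapolation and mainly anchors the line.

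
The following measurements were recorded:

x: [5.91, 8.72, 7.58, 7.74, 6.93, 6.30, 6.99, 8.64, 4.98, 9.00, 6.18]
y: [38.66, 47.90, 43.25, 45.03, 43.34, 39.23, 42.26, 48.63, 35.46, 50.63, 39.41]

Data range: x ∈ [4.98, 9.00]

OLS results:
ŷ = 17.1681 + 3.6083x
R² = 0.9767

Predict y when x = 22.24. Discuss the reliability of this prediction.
The equation gives ŷ = 97.4167; however x = 22.24 is 13.24 units above the observed range, so this extrapolated value should not be trusted.

Prediction calculation:
ŷ = 17.1681 + 3.6083 × 22.24
ŷ = 97.4167

Reliability:
- Data range: x ∈ [4.98, 9.00]
- Prediction point: x = 22.24 is 13.24 units above the observed range → this is EXTRAPOLATION, not interpolation

Why that matters here:
- R² describes fit only over the sampled x values; it says nothing about behaviour beyond them
- The linear relationship may not hold outside the observed range
- Real relationships often flatten, saturate, or turn nonlinear at extremes

Report the number if required, but flag clearly that it is an extrapolation.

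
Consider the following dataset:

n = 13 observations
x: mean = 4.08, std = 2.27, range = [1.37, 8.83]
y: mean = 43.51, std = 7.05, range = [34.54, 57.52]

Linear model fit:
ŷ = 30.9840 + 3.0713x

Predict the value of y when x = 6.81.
ŷ = 51.8996

To predict y for x = 6.81, substitute into the regression equation:

ŷ = 30.9840 + 3.0713 × 6.81
ŷ = 30.9840 + 20.9156
ŷ = 51.8996

This is a point prediction; actual observations scatter around it by roughly the residual standard deviation.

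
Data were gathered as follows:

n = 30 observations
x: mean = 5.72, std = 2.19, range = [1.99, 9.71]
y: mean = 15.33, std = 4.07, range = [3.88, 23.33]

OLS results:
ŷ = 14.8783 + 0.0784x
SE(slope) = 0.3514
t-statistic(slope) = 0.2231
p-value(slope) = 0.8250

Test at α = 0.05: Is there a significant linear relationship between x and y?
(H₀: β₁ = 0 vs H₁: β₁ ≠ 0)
Fail to reject H₀: p-value = 0.8250 ≥ α = 0.05. The linear relationship is not significant at the 5% level.

Hypothesis test for the slope coefficient:

H₀: β₁ = 0 (no linear relationship)
H₁: β₁ ≠ 0 (linear relationship exists)

Test statistic: t = β̂₁ / SE(β̂₁) = 0.0784 / 0.3514 = 0.2231

p = 0.8250: how often a slope estimate this far from 0 (in SE units) would arise by chance if β₁ were truly 0.

Decision rule: reject H₀ if p-value < α.
p-value = 0.8250 ≥ α = 0.05 → fail to reject H₀.

Conclusion: the linear association between x and y is not significant at the 5% level.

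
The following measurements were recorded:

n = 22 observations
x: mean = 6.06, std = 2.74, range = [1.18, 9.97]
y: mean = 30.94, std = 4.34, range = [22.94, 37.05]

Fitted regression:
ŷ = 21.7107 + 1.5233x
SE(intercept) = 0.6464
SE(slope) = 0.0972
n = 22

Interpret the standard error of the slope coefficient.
The slope 1.5233 is pinned down to within about ±0.0972 (one SE) by these data — relative uncertainty 6.4%, i.e. precise.

SE(β̂₁) = s / √Sxx, where s is the residual standard deviation and Sxx = Σ(x − x̄)². It is the yardstick for how far β̂₁ = 1.5233 could plausibly be from the true slope.

Relative precision:
- SE / |β̂₁| = 0.0972 / 1.5233 = 6.4%
- Rule of thumb (under 20%: precise; 20% to under 50%: moderately precise; 50% or more: imprecise) → precise

Link to the t-test: t = β̂₁ / SE(β̂₁) = 1.5233 / 0.0972 = 15.6718, the statistic for H₀: β₁ = 0.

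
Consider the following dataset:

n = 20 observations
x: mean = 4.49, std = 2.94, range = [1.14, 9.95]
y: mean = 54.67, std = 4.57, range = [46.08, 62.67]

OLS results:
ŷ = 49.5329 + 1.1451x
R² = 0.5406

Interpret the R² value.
About 54.06% of the variability in y is accounted for by the regression on x (R² = 0.5406) — a moderate linear fit.

R² = 1 − SS_res/SS_tot compares the residual scatter to the total scatter of y about its mean.

Here R² = 0.5406:
- Explained: 54.06% of the variation in y
- Unexplained (residual): 100% − 54.06% = 45.94%
- Rule of thumb (below 0.3 weak; 0.3 to below 0.7 moderate; 0.7 and above strong) → moderate

Note: R² never decreases when predictors are added, so it should not be used alone to compare models of different size.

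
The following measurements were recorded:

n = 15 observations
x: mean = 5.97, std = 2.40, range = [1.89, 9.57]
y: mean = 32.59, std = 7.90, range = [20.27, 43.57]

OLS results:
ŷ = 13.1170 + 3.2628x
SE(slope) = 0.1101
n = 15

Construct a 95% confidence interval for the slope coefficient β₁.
The 95% CI for β₁ is (3.0249, 3.5007)

Confidence interval for the slope:

The 95% CI for β₁ is: β̂₁ ± t*(α/2, n-2) × SE(β̂₁)

Step 1: Find critical t-value
- Confidence level = 0.95
- Degrees of freedom = n - 2 = 15 - 2 = 13
- t*(α/2, 13) = 2.1604

Step 2: Calculate margin of error
Margin = 2.1604 × 0.1101 = 0.2379

Step 3: Construct interval
CI = 3.2628 ± 0.2379
CI = (3.0249, 3.5007)

Interpretation: We are 95% confident that the true slope β₁ lies between 3.0249 and 3.5007.
The interval does not include 0, suggesting a significant linear relationship.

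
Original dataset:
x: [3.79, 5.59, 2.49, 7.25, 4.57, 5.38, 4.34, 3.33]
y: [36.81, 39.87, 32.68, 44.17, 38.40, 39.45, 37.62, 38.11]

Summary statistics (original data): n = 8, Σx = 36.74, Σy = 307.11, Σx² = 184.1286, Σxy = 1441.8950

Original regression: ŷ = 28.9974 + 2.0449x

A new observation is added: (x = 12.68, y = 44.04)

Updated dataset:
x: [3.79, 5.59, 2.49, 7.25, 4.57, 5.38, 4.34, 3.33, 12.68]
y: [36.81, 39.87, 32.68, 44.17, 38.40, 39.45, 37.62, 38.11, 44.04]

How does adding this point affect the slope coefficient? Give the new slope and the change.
The slope changes from 2.0449 to 0.9807 (change of -1.0642, or -52.0%).

x = 12.68 lies well outside the original x-range [2.49, 7.25] (x̄ ≈ 4.59), so this observation has high leverage and can move the slope substantially.

Step 1: Update the sums with the new point (n goes from 8 to 9)
Σx  = 36.74 + 12.68 = 49.42
Σy  = 307.11 + 44.04 = 351.15
Σx² = 184.1286 + 12.68² = 184.1286 + 160.7824 = 344.9110
Σxy = 1441.8950 + 12.68×44.04 = 1441.8950 + 558.4272 = 2000.3222

Step 2: Recompute the slope with b₁ = (nΣxy − ΣxΣy) / (nΣx² − (Σx)²)
Numerator   = 9×2000.3222 − 49.42×351.15 = 18002.8998 − 17353.8330 = 649.0668
Denominator = 9×344.9110 − 49.42² = 3104.1990 − 2442.3364 = 661.8626
b₁(new) = 649.0668 / 661.8626 = 0.9807

(Same formula on the original sums: (8×1441.8950 − 36.74×307.11) / (8×184.1286 − 36.74²) = 251.9386 / 123.2012 = 2.0449, matching the given fit.)

Step 3: Change in slope
Δβ₁ = 0.9807 − 2.0449 = -1.0642
Relative change = -1.0642 / 2.0449 × 100% = -52.0%
→ the slope decreases when the point is added.

A high-leverage point only changes the slope if it is off the original line; here y = 44.04 is below the original trend, so the slope decreases.
In practice: examine leverage (hᵢ) and Cook's distance rather than deleting it automatically; refit with and without it and report both if conclusions differ.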